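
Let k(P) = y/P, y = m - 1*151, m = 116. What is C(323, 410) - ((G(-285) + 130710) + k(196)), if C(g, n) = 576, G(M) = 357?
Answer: -3653743/28 ≈ -1.3049e+5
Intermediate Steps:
y = -35 (y = 116 - 1*151 = 116 - 151 = -35)
k(P) = -35/P
C(323, 410) - ((G(-285) + 130710) + k(196)) = 576 - ((357 + 130710) - 35/196) = 576 - (131067 - 35*1/196) = 576 - (131067 - 5/28) = 576 - 1*3669871/28 = 576 - 3669871/28 = -3653743/28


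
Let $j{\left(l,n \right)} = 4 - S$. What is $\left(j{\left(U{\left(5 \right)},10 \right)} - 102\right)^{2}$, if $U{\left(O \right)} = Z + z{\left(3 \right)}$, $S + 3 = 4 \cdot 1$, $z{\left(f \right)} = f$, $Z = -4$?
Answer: $9801$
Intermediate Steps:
$S = 1$ ($S = -3 + 4 \cdot 1 = -3 + 4 = 1$)
$U{\left(O \right)} = -1$ ($U{\left(O \right)} = -4 + 3 = -1$)
$j{\left(l,n \right)} = 3$ ($j{\left(l,n \right)} = 4 - 1 = 3$)
$\left(j{\left(U{\left(5 \right)},10 \right)} - 102\right)^{2} = \left(3 - 102\right)^{2} = \left(-99\right)^{2} = 9801$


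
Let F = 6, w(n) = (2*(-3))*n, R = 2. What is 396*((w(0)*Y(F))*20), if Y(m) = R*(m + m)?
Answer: 0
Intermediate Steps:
w(n) = -6*n
Y(m) = 4*m (Y(m) = 2*(m + m) = 2*(2*m) = 4*m)
396*((w(0)*Y(F))*20) = 396*(((-6*0)*(4*6))*20) = 396*((0*24)*20) = 396*(0*20) = 396*0 = 0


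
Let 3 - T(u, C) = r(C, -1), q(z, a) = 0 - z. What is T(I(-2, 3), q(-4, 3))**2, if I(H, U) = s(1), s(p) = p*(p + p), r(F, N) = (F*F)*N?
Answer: 361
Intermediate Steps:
r(F, N) = N*F**2 (r(F, N) = F**2*N = N*F**2)
s(p) = 2*p**2 (s(p) = p*(2*p) = 2*p**2)
I(H, U) = 2 (I(H, U) = 2*1**2 = 2*1 = 2)
q(z, a) = -z
T(u, C) = 3 + C**2 (T(u, C) = 3 - (-1)*C**2 = 3 + C**2)
T(I(-2, 3), q(-4, 3))**2 = (3 + (-1*(-4))**2)**2 = (3 + 4**2)**2 = (3 + 16)**2 = 19**2 = 361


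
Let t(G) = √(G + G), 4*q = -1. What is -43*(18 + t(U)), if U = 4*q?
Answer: -774 - 43*I*√2 ≈ -774.0 - 60.811*I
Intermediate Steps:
q = -¼ (q = (¼)*(-1) = -¼ ≈ -0.25000)
U = -1 (U = 4*(-¼) = -1)
t(G) = √2*√G (t(G) = √(2*G) = √2*√G)
-43*(18 + t(U)) = -43*(18 + √2*√(-1)) = -43*(18 + √2*I) = -43*(18 + I*√2) = -774 - 43*I*√2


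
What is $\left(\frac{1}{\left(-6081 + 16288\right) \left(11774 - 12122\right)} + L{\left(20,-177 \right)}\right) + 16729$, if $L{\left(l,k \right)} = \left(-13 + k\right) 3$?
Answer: $\frac{57397349723}{3552036} \approx 16159.0$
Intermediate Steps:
$L{\left(l,k \right)} = -39 + 3 k$
$\left(\frac{1}{\left(-6081 + 16288\right) \left(11774 - 12122\right)} + L{\left(20,-177 \right)}\right) + 16729 = \left(\frac{1}{\left(-6081 + 16288\right) \left(11774 - 12122\right)} + \left(-39 + 3 \left(-177\right)\right)\right) + 16729 = \left(\frac{1}{10207 \left(-348\right)} - 570\right) + 16729 = \left(\frac{1}{-3552036} - 570\right) + 16729 = \left(- \frac{1}{3552036} - 570\right) + 16729 = - \frac{2024660521}{3552036} + 16729 = \frac{57397349723}{3552036}$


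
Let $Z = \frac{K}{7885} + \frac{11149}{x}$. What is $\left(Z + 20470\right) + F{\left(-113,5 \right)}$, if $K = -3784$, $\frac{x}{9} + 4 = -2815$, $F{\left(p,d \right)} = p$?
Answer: $\frac{4072240755866}{200050335} \approx 20356.0$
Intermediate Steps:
$x = -25371$ ($x = -36 + 9 \left(-2815\right) = -36 - 25335 = -25371$)
$Z = - \frac{183913729}{200050335}$ ($Z = - \frac{3784}{7885} + \frac{11149}{-25371} = \left(-3784\right) \frac{1}{7885} + 11149 \left(- \frac{1}{25371}\right) = - \frac{3784}{7885} - \frac{11149}{25371} = - \frac{183913729}{200050335} \approx -0.91934$)
$\left(Z + 20470\right) + F{\left(-113,5 \right)} = \left(- \frac{183913729}{200050335} + 20470\right) - 113 = \frac{4094846443721}{200050335} - 113 = \frac{4072240755866}{200050335}$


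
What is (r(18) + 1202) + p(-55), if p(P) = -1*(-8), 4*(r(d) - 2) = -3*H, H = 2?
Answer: 2421/2 ≈ 1210.5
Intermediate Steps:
r(d) = ½ (r(d) = 2 + (-3*2)/4 = 2 + (¼)*(-6) = 2 - 3/2 = ½)
p(P) = 8
(r(18) + 1202) + p(-55) = (½ + 1202) + 8 = 2405/2 + 8 = 2421/2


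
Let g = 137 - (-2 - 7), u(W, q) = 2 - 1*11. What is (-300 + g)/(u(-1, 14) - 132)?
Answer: 154/141 ≈ 1.0922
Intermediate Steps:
u(W, q) = -9 (u(W, q) = 2 - 11 = -9)
g = 146 (g = 137 - (-9) = 137 - 1*(-9) = 137 + 9 = 146)
(-300 + g)/(u(-1, 14) - 132) = (-300 + 146)/(-9 - 132) = -154/(-141) = -154*(-1/141) = 154/141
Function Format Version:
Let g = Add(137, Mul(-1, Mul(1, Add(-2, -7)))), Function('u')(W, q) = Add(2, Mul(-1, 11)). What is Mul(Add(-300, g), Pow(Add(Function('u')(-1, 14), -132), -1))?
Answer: Rational(154, 141) ≈ 1.0922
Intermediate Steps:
Function('u')(W, q) = -9 (Function('u')(W, q) = Add(2, -11) = -9)
g = 146 (g = Add(137, Mul(-1, Mul(1, -9))) = Add(137, Mul(-1, -9)) = Add(137, 9) = 146)
Mul(Add(-300, g), Pow(Add(Function('u')(-1, 14), -132), -1)) = Mul(Add(-300, 146), Pow(Add(-9, -132), -1)) = Mul(-154, Pow(-141, -1)) = Mul(-154, Rational(-1, 141)) = Rational(154, 141)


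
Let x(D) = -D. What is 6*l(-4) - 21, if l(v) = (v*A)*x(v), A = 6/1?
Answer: -597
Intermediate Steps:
A = 6 (A = 6*1 = 6)
l(v) = -6*v² (l(v) = (v*6)*(-v) = (6*v)*(-v) = -6*v²)
6*l(-4) - 21 = 6*(-6*(-4)²) - 21 = 6*(-6*16) - 21 = 6*(-96) - 21 = -576 - 21 = -597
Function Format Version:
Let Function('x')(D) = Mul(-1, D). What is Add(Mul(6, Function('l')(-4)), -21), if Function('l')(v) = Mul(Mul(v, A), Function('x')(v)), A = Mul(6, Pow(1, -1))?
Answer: -597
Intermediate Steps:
A = 6 (A = Mul(6, 1) = 6)
Function('l')(v) = Mul(-6, Pow(v, 2)) (Function('l')(v) = Mul(Mul(v, 6), Mul(-1, v)) = Mul(Mul(6, v), Mul(-1, v)) = Mul(-6, Pow(v, 2)))
Add(Mul(6, Function('l')(-4)), -21) = Add(Mul(6, Mul(-6, Pow(-4, 2))), -21) = Add(Mul(6, Mul(-6, 16)), -21) = Add(Mul(6, -96), -21) = Add(-576, -21) = -597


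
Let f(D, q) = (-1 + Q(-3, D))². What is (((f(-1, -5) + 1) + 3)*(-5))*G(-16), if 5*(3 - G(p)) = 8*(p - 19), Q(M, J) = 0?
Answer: -1475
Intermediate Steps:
G(p) = 167/5 - 8*p/5 (G(p) = 3 - 8*(p - 19)/5 = 3 - 8*(-19 + p)/5 = 3 - (-152 + 8*p)/5 = 3 + (152/5 - 8*p/5) = 167/5 - 8*p/5)
f(D, q) = 1 (f(D, q) = (-1 + 0)² = (-1)² = 1)
(((f(-1, -5) + 1) + 3)*(-5))*G(-16) = (((1 + 1) + 3)*(-5))*(167/5 - 8/5*(-16)) = ((2 + 3)*(-5))*(167/5 + 128/5) = (5*(-5))*59 = -25*59 = -1475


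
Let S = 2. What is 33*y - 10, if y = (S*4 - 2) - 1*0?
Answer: 188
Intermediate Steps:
y = 6 (y = (2*4 - 2) - 1*0 = (8 - 2) + 0 = 6 + 0 = 6)
33*y - 10 = 33*6 - 10 = 198 - 10 = 188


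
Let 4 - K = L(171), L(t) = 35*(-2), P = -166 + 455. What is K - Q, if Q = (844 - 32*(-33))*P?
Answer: -549026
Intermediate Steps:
P = 289
L(t) = -70
K = 74 (K = 4 - 1*(-70) = 4 + 70 = 74)
Q = 549100 (Q = (844 - 32*(-33))*289 = (844 + 1056)*289 = 1900*289 = 549100)
K - Q = 74 - 1*549100 = 74 - 549100 = -549026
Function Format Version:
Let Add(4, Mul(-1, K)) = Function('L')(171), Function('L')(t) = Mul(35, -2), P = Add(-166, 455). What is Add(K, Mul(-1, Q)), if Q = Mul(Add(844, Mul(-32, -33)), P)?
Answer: -549026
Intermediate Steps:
P = 289
Function('L')(t) = -70
K = 74 (K = Add(4, Mul(-1, -70)) = Add(4, 70) = 74)
Q = 549100 (Q = Mul(Add(844, Mul(-32, -33)), 289) = Mul(Add(844, 1056), 289) = Mul(1900, 289) = 549100)
Add(K, Mul(-1, Q)) = Add(74, Mul(-1, 549100)) = Add(74, -549100) = -549026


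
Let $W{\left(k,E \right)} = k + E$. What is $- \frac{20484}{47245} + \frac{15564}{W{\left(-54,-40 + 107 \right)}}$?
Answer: $\frac{735054888}{614185} \approx 1196.8$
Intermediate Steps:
$W{\left(k,E \right)} = E + k$
$- \frac{20484}{47245} + \frac{15564}{W{\left(-54,-40 + 107 \right)}} = - \frac{20484}{47245} + \frac{15564}{\left(-40 + 107\right) - 54} = \left(-20484\right) \frac{1}{47245} + \frac{15564}{67 - 54} = - \frac{20484}{47245} + \frac{15564}{13} = \frac{735054888}{614185}$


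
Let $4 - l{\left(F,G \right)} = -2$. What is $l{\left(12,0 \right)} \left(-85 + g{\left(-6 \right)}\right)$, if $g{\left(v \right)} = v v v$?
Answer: $-1806$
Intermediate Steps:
$l{\left(F,G \right)} = 6$ ($l{\left(F,G \right)} = 4 - -2 = 4 + 2 = 6$)
$g{\left(v \right)} = v^{3}$ ($g{\left(v \right)} = v^{2} v = v^{3}$)
$l{\left(12,0 \right)} \left(-85 + g{\left(-6 \right)}\right) = 6 \left(-85 + \left(-6\right)^{3}\right) = 6 \left(-85 - 216\right) = 6 \left(-301\right) = -1806$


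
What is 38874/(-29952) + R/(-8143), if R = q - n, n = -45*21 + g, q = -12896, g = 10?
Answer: 6950815/40649856 ≈ 0.17099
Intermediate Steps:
n = -935 (n = -45*21 + 10 = -945 + 10 = -935)
R = -11961 (R = -12896 - 1*(-935) = -12896 + 935 = -11961)
38874/(-29952) + R/(-8143) = 38874/(-29952) - 11961/(-8143) = 38874*(-1/29952) - 11961*(-1/8143) = -6479/4992 + 11961/8143 = 6950815/40649856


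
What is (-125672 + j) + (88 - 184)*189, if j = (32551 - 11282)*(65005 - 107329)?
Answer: -900332972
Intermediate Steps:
j = -900189156 (j = 21269*(-42324) = -900189156)
(-125672 + j) + (88 - 184)*189 = (-125672 - 900189156) + (88 - 184)*189 = -900314828 - 96*189 = -900314828 - 18144 = -900332972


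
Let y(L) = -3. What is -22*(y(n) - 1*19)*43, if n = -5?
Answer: 20812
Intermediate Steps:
-22*(y(n) - 1*19)*43 = -22*(-3 - 1*19)*43 = -22*(-3 - 19)*43 = -22*(-22)*43 = 484*43 = 20812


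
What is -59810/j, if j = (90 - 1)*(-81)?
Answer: 59810/7209 ≈ 8.2966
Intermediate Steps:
j = -7209 (j = 89*(-81) = -7209)
-59810/j = -59810/(-7209) = -59810*(-1/7209) = 59810/7209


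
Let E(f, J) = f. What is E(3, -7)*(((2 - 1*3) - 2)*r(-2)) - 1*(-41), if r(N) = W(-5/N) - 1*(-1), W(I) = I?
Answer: 19/2 ≈ 9.5000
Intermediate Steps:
r(N) = 1 - 5/N (r(N) = -5/N - 1*(-1) = -5/N + 1 = 1 - 5/N)
E(3, -7)*(((2 - 1*3) - 2)*r(-2)) - 1*(-41) = 3*(((2 - 1*3) - 2)*((-5 - 2)/(-2))) - 1*(-41) = 3*(((2 - 3) - 2)*(-½*(-7))) + 41 = 3*((-1 - 2)*(7/2)) + 41 = 3*(-3*7/2) + 41 = 3*(-21/2) + 41 = -63/2 + 41 = 19/2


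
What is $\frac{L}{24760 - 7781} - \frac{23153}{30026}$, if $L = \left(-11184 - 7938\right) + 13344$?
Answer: $- \frac{566605015}{509811454} \approx -1.1114$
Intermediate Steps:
$L = -5778$ ($L = -19122 + 13344 = -5778$)
$\frac{L}{24760 - 7781} - \frac{23153}{30026} = - \frac{5778}{24760 - 7781} - \frac{23153}{30026} = - \frac{5778}{16979} - \frac{23153}{30026} = - \frac{566605015}{509811454}$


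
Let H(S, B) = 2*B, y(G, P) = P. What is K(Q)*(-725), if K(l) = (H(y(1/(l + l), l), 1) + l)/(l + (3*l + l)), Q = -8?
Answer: -435/4 ≈ -108.75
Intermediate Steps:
K(l) = (2 + l)/(5*l) (K(l) = (2*1 + l)/(l + (3*l + l)) = (2 + l)/(l + 4*l) = (2 + l)/((5*l)) = (2 + l)*(1/(5*l)) = (2 + l)/(5*l))
K(Q)*(-725) = ((⅕)*(2 - 8)/(-8))*(-725) = ((⅕)*(-⅛)*(-6))*(-725) = (3/20)*(-725) = -435/4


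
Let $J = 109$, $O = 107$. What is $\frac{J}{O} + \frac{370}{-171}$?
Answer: $- \frac{20951}{18297} \approx -1.1451$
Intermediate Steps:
$\frac{J}{O} + \frac{370}{-171} = \frac{109}{107} + \frac{370}{-171} = 109 \cdot \frac{1}{107} + 370 \left(- \frac{1}{171}\right) = \frac{109}{107} - \frac{370}{171} = - \frac{20951}{18297}$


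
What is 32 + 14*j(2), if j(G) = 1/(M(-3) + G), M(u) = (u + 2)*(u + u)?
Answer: 135/4 ≈ 33.750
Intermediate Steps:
M(u) = 2*u*(2 + u) (M(u) = (2 + u)*(2*u) = 2*u*(2 + u))
j(G) = 1/(6 + G) (j(G) = 1/(2*(-3)*(2 - 3) + G) = 1/(2*(-3)*(-1) + G) = 1/(6 + G))
32 + 14*j(2) = 32 + 14/(6 + 2) = 32 + 14/8 = 32 + 14*(⅛) = 32 + 7/4 = 135/4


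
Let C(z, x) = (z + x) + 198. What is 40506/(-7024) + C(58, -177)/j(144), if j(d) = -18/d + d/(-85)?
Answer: -213717601/4344344 ≈ -49.194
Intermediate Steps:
j(d) = -18/d - d/85 (j(d) = -18/d + d*(-1/85) = -18/d - d/85)
C(z, x) = 198 + x + z (C(z, x) = (x + z) + 198 = 198 + x + z)
40506/(-7024) + C(58, -177)/j(144) = 40506/(-7024) + (198 - 177 + 58)/(-18/144 - 1/85*144) = 40506*(-1/7024) + 79/(-18*1/144 - 144/85) = -20253/3512 + 79/(-1/8 - 144/85) = -20253/3512 + 79/(-1237/680) = -20253/3512 + 79*(-680/1237) = -20253/3512 - 53720/1237 = -213717601/4344344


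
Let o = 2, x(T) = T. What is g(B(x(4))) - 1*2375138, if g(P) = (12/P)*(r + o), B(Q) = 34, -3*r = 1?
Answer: -40377336/17 ≈ -2.3751e+6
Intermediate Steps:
r = -⅓ (r = -⅓*1 = -⅓ ≈ -0.33333)
g(P) = 20/P (g(P) = (12/P)*(-⅓ + 2) = (12/P)*(5/3) = 20/P)
g(B(x(4))) - 1*2375138 = 20/34 - 1*2375138 = 20*(1/34) - 2375138 = 10/17 - 2375138 = -40377336/17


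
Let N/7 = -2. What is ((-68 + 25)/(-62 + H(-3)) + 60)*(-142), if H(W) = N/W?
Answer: -17253/2 ≈ -8626.5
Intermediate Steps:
N = -14 (N = 7*(-2) = -14)
H(W) = -14/W
((-68 + 25)/(-62 + H(-3)) + 60)*(-142) = ((-68 + 25)/(-62 - 14/(-3)) + 60)*(-142) = (-43/(-62 - 14*(-⅓)) + 60)*(-142) = (-43/(-62 + 14/3) + 60)*(-142) = (-43/(-172/3) + 60)*(-142) = (-43*(-3/172) + 60)*(-142) = (¾ + 60)*(-142) = (243/4)*(-142) = -17253/2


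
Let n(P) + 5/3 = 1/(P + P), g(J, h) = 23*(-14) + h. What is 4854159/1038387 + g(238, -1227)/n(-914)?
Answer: 2955061412943/3164657447 ≈ 933.77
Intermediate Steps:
g(J, h) = -322 + h
n(P) = -5/3 + 1/(2*P) (n(P) = -5/3 + 1/(P + P) = -5/3 + 1/(2*P))
4854159/1038387 + g(238, -1227)/n(-914) = 4854159/1038387 + (-322 - 1227)/(((1/6)*(3 - 10*(-914))/(-914))) = 4854159*(1/1038387) - 1549*(-5484/(3 + 9140)) = 1618053/346129 - 1549/((1/6)*(-1/914)*9143) = 1618053/346129 - 1549/(-9143/5484) = 1618053/346129 - 1549*(-5484/9143) = 1618053/346129 + 8494716/9143 = 2955061412943/3164657447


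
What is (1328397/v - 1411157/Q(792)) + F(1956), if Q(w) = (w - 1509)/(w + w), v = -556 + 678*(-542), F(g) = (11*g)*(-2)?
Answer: 38633127939579/12565664 ≈ 3.0745e+6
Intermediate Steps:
F(g) = -22*g
v = -368032 (v = -556 - 367476 = -368032)
Q(w) = (-1509 + w)/(2*w) (Q(w) = (-1509 + w)/((2*w)) = (-1509 + w)*(1/(2*w)) = (-1509 + w)/(2*w))
(1328397/v - 1411157/Q(792)) + F(1956) = (1328397/(-368032) - 1411157*1584/(-1509 + 792)) - 22*1956 = (1328397*(-1/368032) - 1411157/((1/2)*(1/792)*(-717))) - 43032 = (-189771/52576 - 1411157/(-239/528)) - 43032 = (-189771/52576 - 1411157*(-528/239)) - 43032 = (-189771/52576 + 745090896/239) - 43032 = 39173853592827/12565664 - 43032 = 38633127939579/12565664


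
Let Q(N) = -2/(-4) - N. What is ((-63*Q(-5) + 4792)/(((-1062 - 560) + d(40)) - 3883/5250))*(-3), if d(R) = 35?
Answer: 70016625/8335633 ≈ 8.3997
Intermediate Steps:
Q(N) = ½ - N (Q(N) = -2*(-¼) - N = ½ - N)
((-63*Q(-5) + 4792)/(((-1062 - 560) + d(40)) - 3883/5250))*(-3) = ((-63*(½ - 1*(-5)) + 4792)/(((-1062 - 560) + 35) - 3883/5250))*(-3) = ((-63*(½ + 5) + 4792)/((-1622 + 35) - 3883*1/5250))*(-3) = ((-63*11/2 + 4792)/(-1587 - 3883/5250))*(-3) = ((-693/2 + 4792)/(-8335633/5250))*(-3) = ((8891/2)*(-5250/8335633))*(-3) = -23338875/8335633*(-3) = 70016625/8335633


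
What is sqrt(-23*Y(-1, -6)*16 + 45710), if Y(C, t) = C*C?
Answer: 3*sqrt(5038) ≈ 212.94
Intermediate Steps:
Y(C, t) = C**2
sqrt(-23*Y(-1, -6)*16 + 45710) = sqrt(-23*(-1)**2*16 + 45710) = sqrt(-23*1*16 + 45710) = sqrt(-23*16 + 45710) = sqrt(-368 + 45710) = sqrt(45342) = 3*sqrt(5038)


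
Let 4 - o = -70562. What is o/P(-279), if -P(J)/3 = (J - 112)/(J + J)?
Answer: -13125276/391 ≈ -33569.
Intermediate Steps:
o = 70566 (o = 4 - 1*(-70562) = 4 + 70562 = 70566)
P(J) = -3*(-112 + J)/(2*J) (P(J) = -3*(J - 112)/(J + J) = -3*(-112 + J)/(2*J))
o/P(-279) = 70566/(-3/2 + 168/(-279)) = 70566/(-3/2 + 168*(-1/279)) = 70566/(-3/2 - 56/93) = 70566/(-391/186) = 70566*(-186/391) = -13125276/391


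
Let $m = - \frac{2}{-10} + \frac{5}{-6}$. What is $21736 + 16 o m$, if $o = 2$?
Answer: $\frac{325736}{15} \approx 21716.0$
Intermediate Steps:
$m = - \frac{19}{30}$ ($m = \left(-2\right) \left(- \frac{1}{10}\right) + 5 \left(- \frac{1}{6}\right) = \frac{1}{5} - \frac{5}{6} = - \frac{19}{30} \approx -0.63333$)
$21736 + 16 o m = 21736 + 16 \cdot 2 \left(- \frac{19}{30}\right) = 21736 + 32 \left(- \frac{19}{30}\right) = 21736 - \frac{304}{15} = \frac{325736}{15}$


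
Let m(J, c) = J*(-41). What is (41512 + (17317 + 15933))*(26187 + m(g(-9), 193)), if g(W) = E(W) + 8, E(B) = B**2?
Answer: 1684985956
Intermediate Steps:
g(W) = 8 + W**2 (g(W) = W**2 + 8 = 8 + W**2)
m(J, c) = -41*J
(41512 + (17317 + 15933))*(26187 + m(g(-9), 193)) = (41512 + (17317 + 15933))*(26187 - 41*(8 + (-9)**2)) = (41512 + 33250)*(26187 - 41*(8 + 81)) = 74762*(26187 - 41*89) = 74762*(26187 - 3649) = 74762*22538 = 1684985956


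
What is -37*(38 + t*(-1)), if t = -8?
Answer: -1702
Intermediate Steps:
-37*(38 + t*(-1)) = -37*(38 - 8*(-1)) = -37*(38 + 8) = -37*46 = -1702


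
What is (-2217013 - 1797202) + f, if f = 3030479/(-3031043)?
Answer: -12167261306724/3031043 ≈ -4.0142e+6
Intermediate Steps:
f = -3030479/3031043 (f = 3030479*(-1/3031043) = -3030479/3031043 ≈ -0.99981)
(-2217013 - 1797202) + f = (-2217013 - 1797202) - 3030479/3031043 = -4014215 - 3030479/3031043 = -12167261306724/3031043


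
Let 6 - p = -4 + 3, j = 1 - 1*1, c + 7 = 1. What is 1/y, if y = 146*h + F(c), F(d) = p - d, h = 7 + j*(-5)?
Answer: 1/1035 ≈ 0.00096618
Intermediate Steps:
c = -6 (c = -7 + 1 = -6)
j = 0 (j = 1 - 1 = 0)
h = 7 (h = 7 + 0*(-5) = 7 + 0 = 7)
p = 7 (p = 6 - (-4 + 3) = 6 - 1*(-1) = 6 + 1 = 7)
F(d) = 7 - d
y = 1035 (y = 146*7 + (7 - 1*(-6)) = 1022 + (7 + 6) = 1022 + 13 = 1035)
1/y = 1/1035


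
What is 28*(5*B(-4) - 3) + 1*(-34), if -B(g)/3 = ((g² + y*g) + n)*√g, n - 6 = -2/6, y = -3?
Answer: -118 - 28280*I ≈ -118.0 - 28280.0*I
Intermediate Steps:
n = 17/3 (n = 6 - 2/6 = 6 - 2*⅙ = 6 - ⅓ = 17/3 ≈ 5.6667)
B(g) = -3*√g*(17/3 + g² - 3*g) (B(g) = -3*((g² - 3*g) + 17/3)*√g = -3*(17/3 + g² - 3*g)*√g = -3*√g*(17/3 + g² - 3*g))
28*(5*B(-4) - 3) + 1*(-34) = 28*(5*(√(-4)*(-17 - 3*(-4)² + 9*(-4))) - 3) + 1*(-34) = 28*(5*((2*I)*(-17 - 3*16 - 36)) - 3) - 34 = 28*(5*((2*I)*(-17 - 48 - 36)) - 3) - 34 = 28*(5*((2*I)*(-101)) - 3) - 34 = 28*(5*(-202*I) - 3) - 34 = 28*(-1010*I - 3) - 34 = 28*(-3 - 1010*I) - 34 = (-84 - 28280*I) - 34 = -118 - 28280*I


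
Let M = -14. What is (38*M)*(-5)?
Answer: 2660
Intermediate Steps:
(38*M)*(-5) = (38*(-14))*(-5) = -532*(-5) = 2660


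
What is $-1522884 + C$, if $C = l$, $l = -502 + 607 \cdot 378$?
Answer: $-1293940$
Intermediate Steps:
$l = 228944$ ($l = -502 + 229446 = 228944$)
$C = 228944$
$-1522884 + C = -1522884 + 228944 = -1293940$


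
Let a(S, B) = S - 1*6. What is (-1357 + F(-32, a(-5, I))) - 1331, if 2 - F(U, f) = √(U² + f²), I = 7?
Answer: -2686 - √1145 ≈ -2719.8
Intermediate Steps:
a(S, B) = -6 + S (a(S, B) = S - 6 = -6 + S)
F(U, f) = 2 - √(U² + f²)
(-1357 + F(-32, a(-5, I))) - 1331 = (-1357 + (2 - √((-32)² + (-6 - 5)²))) - 1331 = (-1357 + (2 - √(1024 + (-11)²))) - 1331 = (-1357 + (2 - √(1024 + 121))) - 1331 = (-1357 + (2 - √1145)) - 1331 = (-1355 - √1145) - 1331 = -2686 - √1145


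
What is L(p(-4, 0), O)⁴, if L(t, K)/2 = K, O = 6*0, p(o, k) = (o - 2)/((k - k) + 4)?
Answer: 0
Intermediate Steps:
p(o, k) = -½ + o/4 (p(o, k) = (-2 + o)/(0 + 4) = (-2 + o)/4 = (-2 + o)*(¼) = -½ + o/4)
O = 0
L(t, K) = 2*K
L(p(-4, 0), O)⁴ = (2*0)⁴ = 0⁴ = 0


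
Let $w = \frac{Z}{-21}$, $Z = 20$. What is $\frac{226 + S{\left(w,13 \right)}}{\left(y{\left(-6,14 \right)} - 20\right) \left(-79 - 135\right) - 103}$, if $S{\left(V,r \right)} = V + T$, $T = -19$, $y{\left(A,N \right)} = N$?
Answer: $\frac{4327}{24801} \approx 0.17447$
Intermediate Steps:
$w = - \frac{20}{21}$ ($w = \frac{20}{-21} = 20 \left(- \frac{1}{21}\right) = - \frac{20}{21} \approx -0.95238$)
$S{\left(V,r \right)} = -19 + V$ ($S{\left(V,r \right)} = V - 19 = -19 + V$)
$\frac{226 + S{\left(w,13 \right)}}{\left(y{\left(-6,14 \right)} - 20\right) \left(-79 - 135\right) - 103} = \frac{226 - \frac{419}{21}}{\left(14 - 20\right) \left(-79 - 135\right) - 103} = \frac{226 - \frac{419}{21}}{\left(-6\right) \left(-214\right) - 103} = \frac{4327}{21 \left(1284 - 103\right)} = \frac{4327}{21 \cdot 1181} = \frac{4327}{21} \cdot \frac{1}{1181} = \frac{4327}{24801}$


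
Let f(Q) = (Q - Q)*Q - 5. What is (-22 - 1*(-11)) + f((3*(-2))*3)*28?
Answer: -151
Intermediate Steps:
f(Q) = -5 (f(Q) = 0*Q - 5 = 0 - 5 = -5)
(-22 - 1*(-11)) + f((3*(-2))*3)*28 = (-22 - 1*(-11)) - 5*28 = (-22 + 11) - 140 = -11 - 140 = -151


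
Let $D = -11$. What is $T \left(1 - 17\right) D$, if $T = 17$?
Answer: $2992$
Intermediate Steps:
$T \left(1 - 17\right) D = 17 \left(1 - 17\right) \left(-11\right) = 17 \left(-16\right) \left(-11\right) = \left(-272\right) \left(-11\right) = 2992$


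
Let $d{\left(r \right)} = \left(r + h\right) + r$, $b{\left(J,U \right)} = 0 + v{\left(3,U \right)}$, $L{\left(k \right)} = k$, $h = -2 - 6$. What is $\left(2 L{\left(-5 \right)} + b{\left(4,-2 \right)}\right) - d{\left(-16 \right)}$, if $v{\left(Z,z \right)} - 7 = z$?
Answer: $35$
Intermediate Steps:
$h = -8$ ($h = -2 - 6 = -8$)
$v{\left(Z,z \right)} = 7 + z$
$b{\left(J,U \right)} = 7 + U$ ($b{\left(J,U \right)} = 0 + \left(7 + U\right) = 7 + U$)
$d{\left(r \right)} = -8 + 2 r$ ($d{\left(r \right)} = \left(r - 8\right) + r = \left(-8 + r\right) + r = -8 + 2 r$)
$\left(2 L{\left(-5 \right)} + b{\left(4,-2 \right)}\right) - d{\left(-16 \right)} = \left(2 \left(-5\right) + \left(7 - 2\right)\right) - \left(-8 + 2 \left(-16\right)\right) = \left(-10 + 5\right) - \left(-8 - 32\right) = -5 - -40 = -5 + 40 = 35$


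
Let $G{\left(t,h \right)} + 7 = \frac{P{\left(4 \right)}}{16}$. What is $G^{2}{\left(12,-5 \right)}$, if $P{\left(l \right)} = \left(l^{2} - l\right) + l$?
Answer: $36$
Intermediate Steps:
$P{\left(l \right)} = l^{2}$
$G{\left(t,h \right)} = -6$ ($G{\left(t,h \right)} = -7 + \frac{4^{2}}{16} = -7 + 16 \cdot \frac{1}{16} = -7 + 1 = -6$)
$G^{2}{\left(12,-5 \right)} = \left(-6\right)^{2} = 36$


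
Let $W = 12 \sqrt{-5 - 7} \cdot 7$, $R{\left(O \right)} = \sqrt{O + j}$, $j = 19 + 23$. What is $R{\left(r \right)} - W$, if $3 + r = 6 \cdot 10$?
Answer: $3 \sqrt{11} - 168 i \sqrt{3} \approx 9.9499 - 290.98 i$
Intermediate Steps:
$j = 42$
$r = 57$ ($r = -3 + 6 \cdot 10 = -3 + 60 = 57$)
$R{\left(O \right)} = \sqrt{42 + O}$ ($R{\left(O \right)} = \sqrt{O + 42} = \sqrt{42 + O}$)
$W = 168 i \sqrt{3}$ ($W = 12 \sqrt{-12} \cdot 7 = 12 \cdot 2 i \sqrt{3} \cdot 7 = 24 i \sqrt{3} \cdot 7 = 168 i \sqrt{3} \approx 290.98 i$)
$R{\left(r \right)} - W = \sqrt{42 + 57} - 168 i \sqrt{3} = \sqrt{99} - 168 i \sqrt{3} = 3 \sqrt{11} - 168 i \sqrt{3}$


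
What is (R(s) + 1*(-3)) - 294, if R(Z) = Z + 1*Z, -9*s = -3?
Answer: -889/3 ≈ -296.33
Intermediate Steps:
s = 1/3 (s = -1/9*(-3) = 1/3 ≈ 0.33333)
R(Z) = 2*Z (R(Z) = Z + Z = 2*Z)
(R(s) + 1*(-3)) - 294 = (2*(1/3) + 1*(-3)) - 294 = (2/3 - 3) - 294 = -7/3 - 294 = -889/3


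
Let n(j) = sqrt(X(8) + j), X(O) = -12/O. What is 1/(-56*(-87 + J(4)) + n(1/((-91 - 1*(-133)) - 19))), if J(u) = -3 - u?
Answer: 242144/1274646083 - I*sqrt(3082)/1274646083 ≈ 0.00018997 - 4.3554e-8*I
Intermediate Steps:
n(j) = sqrt(-3/2 + j) (n(j) = sqrt(-12/8 + j) = sqrt(-12*1/8 + j) = sqrt(-3/2 + j))
1/(-56*(-87 + J(4)) + n(1/((-91 - 1*(-133)) - 19))) = 1/(-56*(-87 + (-3 - 1*4)) + sqrt(-6 + 4/((-91 - 1*(-133)) - 19))/2) = 1/(-56*(-87 + (-3 - 4)) + sqrt(-6 + 4/((-91 + 133) - 19))/2) = 1/(-56*(-87 - 7) + sqrt(-6 + 4/(42 - 19))/2) = 1/(-56*(-94) + sqrt(-6 + 4/23)/2) = 1/(5264 + sqrt(-6 + 4*(1/23))/2) = 1/(5264 + sqrt(-6 + 4/23)/2) = 1/(5264 + sqrt(-134/23)/2) = 1/(5264 + (I*sqrt(3082)/23)/2) = 1/(5264 + I*sqrt(3082)/46)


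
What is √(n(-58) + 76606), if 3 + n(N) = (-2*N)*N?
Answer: 5*√2795 ≈ 264.34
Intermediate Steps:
n(N) = -3 - 2*N² (n(N) = -3 + (-2*N)*N = -3 - 2*N²)
√(n(-58) + 76606) = √((-3 - 2*(-58)²) + 76606) = √((-3 - 2*3364) + 76606) = √((-3 - 6728) + 76606) = √(-6731 + 76606) = √69875 = 5*√2795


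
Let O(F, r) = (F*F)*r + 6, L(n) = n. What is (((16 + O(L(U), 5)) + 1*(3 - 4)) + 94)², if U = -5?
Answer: 57600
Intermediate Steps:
O(F, r) = 6 + r*F² (O(F, r) = F²*r + 6 = r*F² + 6 = 6 + r*F²)
(((16 + O(L(U), 5)) + 1*(3 - 4)) + 94)² = (((16 + (6 + 5*(-5)²)) + 1*(3 - 4)) + 94)² = (((16 + (6 + 5*25)) + 1*(-1)) + 94)² = (((16 + (6 + 125)) - 1) + 94)² = (((16 + 131) - 1) + 94)² = ((147 - 1) + 94)² = (146 + 94)² = 240² = 57600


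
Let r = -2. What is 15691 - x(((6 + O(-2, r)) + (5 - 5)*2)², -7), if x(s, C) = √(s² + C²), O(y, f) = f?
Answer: 15691 - √305 ≈ 15674.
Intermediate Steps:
x(s, C) = √(C² + s²)
15691 - x(((6 + O(-2, r)) + (5 - 5)*2)², -7) = 15691 - √((-7)² + (((6 - 2) + (5 - 5)*2)²)²) = 15691 - √(49 + ((4 + 0*2)²)²) = 15691 - √(49 + ((4 + 0)²)²) = 15691 - √(49 + (4²)²) = 15691 - √(49 + 16²) = 15691 - √(49 + 256) = 15691 - √305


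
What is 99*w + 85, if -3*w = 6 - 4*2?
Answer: 151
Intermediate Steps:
w = ⅔ (w = -(6 - 4*2)/3 = -(6 - 8)/3 = -⅓*(-2) = ⅔ ≈ 0.66667)
99*w + 85 = 99*(⅔) + 85 = 66 + 85 = 151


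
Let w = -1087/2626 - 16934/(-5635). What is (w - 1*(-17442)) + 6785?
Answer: 358537618209/14797510 ≈ 24230.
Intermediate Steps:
w = 38343439/14797510 (w = -1087*1/2626 - 16934*(-1/5635) = -1087/2626 + 16934/5635 = 38343439/14797510 ≈ 2.5912)
(w - 1*(-17442)) + 6785 = (38343439/14797510 - 1*(-17442)) + 6785 = (38343439/14797510 + 17442) + 6785 = 258136512859/14797510 + 6785 = 358537618209/14797510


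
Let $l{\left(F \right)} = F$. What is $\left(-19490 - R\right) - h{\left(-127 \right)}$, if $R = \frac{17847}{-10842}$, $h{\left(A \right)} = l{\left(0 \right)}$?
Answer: $- \frac{70430911}{3614} \approx -19488.0$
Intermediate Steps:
$h{\left(A \right)} = 0$
$R = - \frac{5949}{3614}$ ($R = 17847 \left(- \frac{1}{10842}\right) = - \frac{5949}{3614} \approx -1.6461$)
$\left(-19490 - R\right) - h{\left(-127 \right)} = \left(-19490 - - \frac{5949}{3614}\right) - 0 = \left(-19490 + \frac{5949}{3614}\right) + 0 = - \frac{70430911}{3614} + 0 = - \frac{70430911}{3614}$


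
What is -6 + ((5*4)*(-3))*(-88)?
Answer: 5274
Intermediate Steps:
-6 + ((5*4)*(-3))*(-88) = -6 + (20*(-3))*(-88) = -6 - 60*(-88) = -6 + 5280 = 5274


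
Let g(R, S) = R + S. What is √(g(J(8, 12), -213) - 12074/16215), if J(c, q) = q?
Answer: 7*I*√1082529615/16215 ≈ 14.204*I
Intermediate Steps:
√(g(J(8, 12), -213) - 12074/16215) = √((12 - 213) - 12074/16215) = √(-201 - 12074*1/16215) = √(-201 - 12074/16215) = √(-3271289/16215) = 7*I*√1082529615/16215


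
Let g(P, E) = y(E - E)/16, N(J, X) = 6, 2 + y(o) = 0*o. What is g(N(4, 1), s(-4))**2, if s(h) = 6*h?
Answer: 1/64 ≈ 0.015625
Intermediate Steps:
y(o) = -2 (y(o) = -2 + 0*o = -2 + 0 = -2)
g(P, E) = -1/8 (g(P, E) = -2/16 = -2*1/16 = -1/8)
g(N(4, 1), s(-4))**2 = (-1/8)**2 = 1/64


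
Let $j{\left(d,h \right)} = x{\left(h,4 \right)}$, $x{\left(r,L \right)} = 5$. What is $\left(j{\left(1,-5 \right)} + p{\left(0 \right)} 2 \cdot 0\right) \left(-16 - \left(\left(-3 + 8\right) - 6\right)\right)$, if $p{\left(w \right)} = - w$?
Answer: $-75$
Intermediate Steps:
$j{\left(d,h \right)} = 5$
$\left(j{\left(1,-5 \right)} + p{\left(0 \right)} 2 \cdot 0\right) \left(-16 - \left(\left(-3 + 8\right) - 6\right)\right) = \left(5 + \left(-1\right) 0 \cdot 2 \cdot 0\right) \left(-16 - \left(\left(-3 + 8\right) - 6\right)\right) = \left(5 + 0 \cdot 2 \cdot 0\right) \left(-16 - \left(5 - 6\right)\right) = \left(5 + 0 \cdot 0\right) \left(-16 - -1\right) = \left(5 + 0\right) \left(-16 + 1\right) = 5 \left(-15\right) = -75$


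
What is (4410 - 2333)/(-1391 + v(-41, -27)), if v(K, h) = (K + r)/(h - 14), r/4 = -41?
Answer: -2077/1386 ≈ -1.4986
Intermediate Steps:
r = -164 (r = 4*(-41) = -164)
v(K, h) = (-164 + K)/(-14 + h) (v(K, h) = (K - 164)/(h - 14) = (-164 + K)/(-14 + h))
(4410 - 2333)/(-1391 + v(-41, -27)) = (4410 - 2333)/(-1391 + (-164 - 41)/(-14 - 27)) = 2077/(-1391 - 205/(-41)) = 2077/(-1391 - 1/41*(-205)) = 2077/(-1391 + 5) = 2077/(-1386) = 2077*(-1/1386) = -2077/1386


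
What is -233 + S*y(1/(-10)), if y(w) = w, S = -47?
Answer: -2283/10 ≈ -228.30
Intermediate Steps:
-233 + S*y(1/(-10)) = -233 - 47/(-10) = -233 - 47*(-1/10) = -233 + 47/10 = -2283/10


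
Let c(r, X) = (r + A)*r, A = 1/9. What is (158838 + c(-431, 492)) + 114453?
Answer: 4131037/9 ≈ 4.5900e+5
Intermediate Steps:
A = ⅑ ≈ 0.11111
c(r, X) = r*(⅑ + r) (c(r, X) = (r + ⅑)*r = (⅑ + r)*r = r*(⅑ + r))
(158838 + c(-431, 492)) + 114453 = (158838 - 431*(⅑ - 431)) + 114453 = (158838 - 431*(-3878/9)) + 114453 = (158838 + 1671418/9) + 114453 = 3100960/9 + 114453 = 4131037/9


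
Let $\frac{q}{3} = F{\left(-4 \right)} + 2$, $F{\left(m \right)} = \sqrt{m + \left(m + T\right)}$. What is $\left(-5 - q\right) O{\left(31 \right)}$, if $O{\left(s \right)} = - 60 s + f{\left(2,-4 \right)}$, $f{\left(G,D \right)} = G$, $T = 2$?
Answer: $20438 + 5574 i \sqrt{6} \approx 20438.0 + 13653.0 i$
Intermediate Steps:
$F{\left(m \right)} = \sqrt{2 + 2 m}$ ($F{\left(m \right)} = \sqrt{m + \left(m + 2\right)} = \sqrt{m + \left(2 + m\right)} = \sqrt{2 + 2 m}$)
$O{\left(s \right)} = 2 - 60 s$ ($O{\left(s \right)} = - 60 s + 2 = 2 - 60 s$)
$q = 6 + 3 i \sqrt{6}$ ($q = 3 \left(\sqrt{2 + 2 \left(-4\right)} + 2\right) = 3 \left(\sqrt{2 - 8} + 2\right) = 3 \left(\sqrt{-6} + 2\right) = 3 \left(i \sqrt{6} + 2\right) = 3 \left(2 + i \sqrt{6}\right) = 6 + 3 i \sqrt{6} \approx 6.0 + 7.3485 i$)
$\left(-5 - q\right) O{\left(31 \right)} = \left(-5 - \left(6 + 3 i \sqrt{6}\right)\right) \left(2 - 1860\right) = \left(-11 - 3 i \sqrt{6}\right) \left(-1858\right) = 20438 + 5574 i \sqrt{6}$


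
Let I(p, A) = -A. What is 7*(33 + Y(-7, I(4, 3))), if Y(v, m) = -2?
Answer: 217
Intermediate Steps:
7*(33 + Y(-7, I(4, 3))) = 7*(33 - 2) = 7*31 = 217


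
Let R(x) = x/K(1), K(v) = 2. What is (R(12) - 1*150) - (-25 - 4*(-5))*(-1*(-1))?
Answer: -139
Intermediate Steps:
R(x) = x/2
(R(12) - 1*150) - (-25 - 4*(-5))*(-1*(-1)) = ((½)*12 - 1*150) - (-25 - 4*(-5))*(-1*(-1)) = (6 - 150) - (-25 - 1*(-20)) = -144 - (-25 + 20) = -144 - (-5) = -144 - 1*(-5) = -144 + 5 = -139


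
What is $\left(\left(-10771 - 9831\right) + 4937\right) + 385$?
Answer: $-15280$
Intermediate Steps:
$\left(\left(-10771 - 9831\right) + 4937\right) + 385 = \left(-20602 + 4937\right) + 385 = -15665 + 385 = -15280$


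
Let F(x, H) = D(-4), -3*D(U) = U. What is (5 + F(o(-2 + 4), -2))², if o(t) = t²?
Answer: 361/9 ≈ 40.111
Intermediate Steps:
D(U) = -U/3
F(x, H) = 4/3 (F(x, H) = -⅓*(-4) = 4/3)
(5 + F(o(-2 + 4), -2))² = (5 + 4/3)² = (19/3)² = 361/9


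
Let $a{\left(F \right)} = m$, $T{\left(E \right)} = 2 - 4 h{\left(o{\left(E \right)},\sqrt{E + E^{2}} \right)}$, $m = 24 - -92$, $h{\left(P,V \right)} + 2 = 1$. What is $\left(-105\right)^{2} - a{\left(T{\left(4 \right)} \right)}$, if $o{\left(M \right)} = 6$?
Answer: $10909$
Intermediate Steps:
$h{\left(P,V \right)} = -1$ ($h{\left(P,V \right)} = -2 + 1 = -1$)
$m = 116$ ($m = 24 + 92 = 116$)
$T{\left(E \right)} = 6$ ($T{\left(E \right)} = 2 - -4 = 2 + 4 = 6$)
$a{\left(F \right)} = 116$
$\left(-105\right)^{2} - a{\left(T{\left(4 \right)} \right)} = \left(-105\right)^{2} - 116 = 11025 - 116 = 10909$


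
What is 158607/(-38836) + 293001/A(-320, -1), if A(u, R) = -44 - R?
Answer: -11385806937/1669948 ≈ -6818.1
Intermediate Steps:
158607/(-38836) + 293001/A(-320, -1) = 158607/(-38836) + 293001/(-44 - 1*(-1)) = 158607*(-1/38836) + 293001/(-44 + 1) = -158607/38836 + 293001/(-43) = -158607/38836 + 293001*(-1/43) = -158607/38836 - 293001/43 = -11385806937/1669948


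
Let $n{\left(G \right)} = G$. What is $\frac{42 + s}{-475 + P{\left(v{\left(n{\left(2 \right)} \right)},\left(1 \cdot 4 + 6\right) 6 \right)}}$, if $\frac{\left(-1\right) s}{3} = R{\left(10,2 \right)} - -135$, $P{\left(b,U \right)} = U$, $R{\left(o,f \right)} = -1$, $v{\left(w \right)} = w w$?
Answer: $\frac{72}{83} \approx 0.86747$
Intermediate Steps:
$v{\left(w \right)} = w^{2}$
$s = -402$ ($s = - 3 \left(-1 - -135\right) = - 3 \left(-1 + 135\right) = \left(-3\right) 134 = -402$)
$\frac{42 + s}{-475 + P{\left(v{\left(n{\left(2 \right)} \right)},\left(1 \cdot 4 + 6\right) 6 \right)}} = \frac{42 - 402}{-475 + \left(1 \cdot 4 + 6\right) 6} = - \frac{360}{-475 + \left(4 + 6\right) 6} = - \frac{360}{-475 + 10 \cdot 6} = - \frac{360}{-475 + 60} = - \frac{360}{-415} = \left(-360\right) \left(- \frac{1}{415}\right) = \frac{72}{83}$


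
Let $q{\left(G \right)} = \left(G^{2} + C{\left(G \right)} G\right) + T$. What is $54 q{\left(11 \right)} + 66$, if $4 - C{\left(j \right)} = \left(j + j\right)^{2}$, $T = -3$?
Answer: $-278682$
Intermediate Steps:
$C{\left(j \right)} = 4 - 4 j^{2}$ ($C{\left(j \right)} = 4 - \left(j + j\right)^{2} = 4 - \left(2 j\right)^{2} = 4 - 4 j^{2}$)
$q{\left(G \right)} = -3 + G^{2} + G \left(4 - 4 G^{2}\right)$ ($q{\left(G \right)} = \left(G^{2} + \left(4 - 4 G^{2}\right) G\right) - 3 = \left(G^{2} + G \left(4 - 4 G^{2}\right)\right) - 3 = -3 + G^{2} + G \left(4 - 4 G^{2}\right)$)
$54 q{\left(11 \right)} + 66 = 54 \left(-3 + 11^{2} - 44 \left(-1 + 11^{2}\right)\right) + 66 = 54 \left(-3 + 121 - 44 \left(-1 + 121\right)\right) + 66 = 54 \left(-3 + 121 - 44 \cdot 120\right) + 66 = 54 \left(-3 + 121 - 5280\right) + 66 = 54 \left(-5162\right) + 66 = -278748 + 66 = -278682$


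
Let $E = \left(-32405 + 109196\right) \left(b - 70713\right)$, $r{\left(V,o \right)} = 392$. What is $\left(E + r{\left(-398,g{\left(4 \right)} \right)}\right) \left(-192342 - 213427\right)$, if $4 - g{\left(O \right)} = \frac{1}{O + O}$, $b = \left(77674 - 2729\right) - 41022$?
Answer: $1146354434732962$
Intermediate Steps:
$b = 33923$ ($b = 74945 - 41022 = 33923$)
$g{\left(O \right)} = 4 - \frac{1}{2 O}$ ($g{\left(O \right)} = 4 - \frac{1}{O + O} = 4 - \frac{1}{2 O}$)
$E = -2825140890$ ($E = \left(-32405 + 109196\right) \left(33923 - 70713\right) = 76791 \left(-36790\right) = -2825140890$)
$\left(E + r{\left(-398,g{\left(4 \right)} \right)}\right) \left(-192342 - 213427\right) = \left(-2825140890 + 392\right) \left(-192342 - 213427\right) = \left(-2825140498\right) \left(-405769\right) = 1146354434732962$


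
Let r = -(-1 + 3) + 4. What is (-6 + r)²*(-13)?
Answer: -208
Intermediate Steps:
r = 2 (r = -1*2 + 4 = -2 + 4 = 2)
(-6 + r)²*(-13) = (-6 + 2)²*(-13) = (-4)²*(-13) = 16*(-13) = -208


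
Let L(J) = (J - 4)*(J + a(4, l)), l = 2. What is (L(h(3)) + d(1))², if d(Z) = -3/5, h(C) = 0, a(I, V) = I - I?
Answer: 9/25 ≈ 0.36000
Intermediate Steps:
a(I, V) = 0
d(Z) = -⅗ (d(Z) = -3*⅕ = -⅗)
L(J) = J*(-4 + J) (L(J) = (J - 4)*(J + 0) = (-4 + J)*J = J*(-4 + J))
(L(h(3)) + d(1))² = (0*(-4 + 0) - ⅗)² = (0*(-4) - ⅗)² = (0 - ⅗)² = (-⅗)² = 9/25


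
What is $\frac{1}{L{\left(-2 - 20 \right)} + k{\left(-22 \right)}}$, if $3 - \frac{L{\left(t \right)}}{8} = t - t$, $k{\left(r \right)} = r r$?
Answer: $\frac{1}{508} \approx 0.0019685$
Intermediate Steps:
$k{\left(r \right)} = r^{2}$
$L{\left(t \right)} = 24$ ($L{\left(t \right)} = 24 - 8 \left(t - t\right) = 24 - 0 = 24 + 0 = 24$)
$\frac{1}{L{\left(-2 - 20 \right)} + k{\left(-22 \right)}} = \frac{1}{24 + \left(-22\right)^{2}} = \frac{1}{24 + 484} = \frac{1}{508}$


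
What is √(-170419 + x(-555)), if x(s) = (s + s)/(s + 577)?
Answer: 2*I*√5156701/11 ≈ 412.88*I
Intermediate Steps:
x(s) = 2*s/(577 + s) (x(s) = (2*s)/(577 + s) = 2*s/(577 + s))
√(-170419 + x(-555)) = √(-170419 + 2*(-555)/(577 - 555)) = √(-170419 + 2*(-555)/22) = √(-170419 + 2*(-555)*(1/22)) = √(-170419 - 555/11) = √(-1875164/11) = 2*I*√5156701/11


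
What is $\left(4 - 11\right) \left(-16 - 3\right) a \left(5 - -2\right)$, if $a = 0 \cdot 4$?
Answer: $0$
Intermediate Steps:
$a = 0$
$\left(4 - 11\right) \left(-16 - 3\right) a \left(5 - -2\right) = \left(4 - 11\right) \left(-16 - 3\right) 0 \left(5 - -2\right) = \left(-7\right) \left(-19\right) 0 \left(5 + 2\right) = 133 \cdot 0 \cdot 7 = 133 \cdot 0 = 0$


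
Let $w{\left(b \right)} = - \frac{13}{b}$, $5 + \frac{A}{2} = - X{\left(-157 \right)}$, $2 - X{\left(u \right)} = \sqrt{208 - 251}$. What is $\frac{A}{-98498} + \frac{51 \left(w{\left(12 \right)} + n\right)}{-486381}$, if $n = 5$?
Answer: $- \frac{25731283}{95815111476} - \frac{i \sqrt{43}}{49249} \approx -0.00026855 - 0.00013315 i$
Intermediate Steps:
$X{\left(u \right)} = 2 - i \sqrt{43}$ ($X{\left(u \right)} = 2 - \sqrt{208 - 251} = 2 - \sqrt{-43} = 2 - i \sqrt{43}$)
$A = -14 + 2 i \sqrt{43}$ ($A = -10 + 2 \left(- (2 - i \sqrt{43})\right) = -10 + 2 \left(-2 + i \sqrt{43}\right) = -10 - \left(4 - 2 i \sqrt{43}\right) = -14 + 2 i \sqrt{43} \approx -14.0 + 13.115 i$)
$\frac{A}{-98498} + \frac{51 \left(w{\left(12 \right)} + n\right)}{-486381} = \frac{-14 + 2 i \sqrt{43}}{-98498} + \frac{51 \left(- \frac{13}{12} + 5\right)}{-486381} = \left(-14 + 2 i \sqrt{43}\right) \left(- \frac{1}{98498}\right) + 51 \left(\left(-13\right) \frac{1}{12} + 5\right) \left(- \frac{1}{486381}\right) = \left(\frac{7}{49249} - \frac{i \sqrt{43}}{49249}\right) + 51 \left(- \frac{13}{12} + 5\right) \left(- \frac{1}{486381}\right) = \left(\frac{7}{49249} - \frac{i \sqrt{43}}{49249}\right) + 51 \cdot \frac{47}{12} \left(- \frac{1}{486381}\right) = \left(\frac{7}{49249} - \frac{i \sqrt{43}}{49249}\right) + \frac{799}{4} \left(- \frac{1}{486381}\right) = \left(\frac{7}{49249} - \frac{i \sqrt{43}}{49249}\right) - \frac{799}{1945524} = - \frac{25731283}{95815111476} - \frac{i \sqrt{43}}{49249}$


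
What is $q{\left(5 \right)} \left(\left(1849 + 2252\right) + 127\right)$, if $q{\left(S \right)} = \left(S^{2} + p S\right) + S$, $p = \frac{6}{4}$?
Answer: $158550$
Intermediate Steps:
$p = \frac{3}{2}$ ($p = 6 \cdot \frac{1}{4} = \frac{3}{2} \approx 1.5$)
$q{\left(S \right)} = S^{2} + \frac{5 S}{2}$ ($q{\left(S \right)} = \left(S^{2} + \frac{3 S}{2}\right) + S = S^{2} + \frac{5 S}{2}$)
$q{\left(5 \right)} \left(\left(1849 + 2252\right) + 127\right) = \frac{1}{2} \cdot 5 \left(5 + 2 \cdot 5\right) \left(\left(1849 + 2252\right) + 127\right) = \frac{1}{2} \cdot 5 \left(5 + 10\right) \left(4101 + 127\right) = \frac{1}{2} \cdot 5 \cdot 15 \cdot 4228 = \frac{75}{2} \cdot 4228 = 158550$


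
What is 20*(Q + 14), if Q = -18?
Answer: -80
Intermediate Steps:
20*(Q + 14) = 20*(-18 + 14) = 20*(-4) = -80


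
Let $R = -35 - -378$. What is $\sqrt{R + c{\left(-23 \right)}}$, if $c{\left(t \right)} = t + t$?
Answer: $3 \sqrt{33} \approx 17.234$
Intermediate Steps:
$c{\left(t \right)} = 2 t$
$R = 343$ ($R = -35 + 378 = 343$)
$\sqrt{R + c{\left(-23 \right)}} = \sqrt{343 + 2 \left(-23\right)} = \sqrt{343 - 46} = \sqrt{297} = 3 \sqrt{33}$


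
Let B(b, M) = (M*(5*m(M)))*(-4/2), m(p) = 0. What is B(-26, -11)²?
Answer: 0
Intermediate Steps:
B(b, M) = 0 (B(b, M) = (M*(5*0))*(-4/2) = (M*0)*(-4*½) = 0*(-2) = 0)
B(-26, -11)² = 0² = 0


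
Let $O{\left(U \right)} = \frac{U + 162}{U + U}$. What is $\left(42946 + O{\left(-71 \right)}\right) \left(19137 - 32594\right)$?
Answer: $- \frac{82064029137}{142} \approx -5.7792 \cdot 10^{8}$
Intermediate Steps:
$O{\left(U \right)} = \frac{162 + U}{2 U}$
$\left(42946 + O{\left(-71 \right)}\right) \left(19137 - 32594\right) = \left(42946 + \frac{162 - 71}{2 \left(-71\right)}\right) \left(19137 - 32594\right) = \left(42946 + \frac{1}{2} \left(- \frac{1}{71}\right) 91\right) \left(-13457\right) = \left(42946 - \frac{91}{142}\right) \left(-13457\right) = \frac{6098241}{142} \left(-13457\right) = - \frac{82064029137}{142}$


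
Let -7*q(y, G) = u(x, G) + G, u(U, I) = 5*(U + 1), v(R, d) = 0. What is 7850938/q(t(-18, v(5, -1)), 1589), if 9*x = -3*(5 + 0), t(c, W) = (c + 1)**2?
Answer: -164869698/4757 ≈ -34658.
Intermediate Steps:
t(c, W) = (1 + c)**2
x = -5/3 (x = (-3*(5 + 0))/9 = (-3*5)/9 = (1/9)*(-15) = -5/3 ≈ -1.6667)
u(U, I) = 5 + 5*U (u(U, I) = 5*(1 + U) = 5 + 5*U)
q(y, G) = 10/21 - G/7 (q(y, G) = -((5 + 5*(-5/3)) + G)/7 = -((5 - 25/3) + G)/7 = -(-10/3 + G)/7 = 10/21 - G/7)
7850938/q(t(-18, v(5, -1)), 1589) = 7850938/(10/21 - 1/7*1589) = 7850938/(10/21 - 227) = 7850938/(-4757/21) = 7850938*(-21/4757) = -164869698/4757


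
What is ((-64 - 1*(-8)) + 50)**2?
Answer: 36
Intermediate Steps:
((-64 - 1*(-8)) + 50)**2 = ((-64 + 8) + 50)**2 = (-56 + 50)**2 = (-6)**2 = 36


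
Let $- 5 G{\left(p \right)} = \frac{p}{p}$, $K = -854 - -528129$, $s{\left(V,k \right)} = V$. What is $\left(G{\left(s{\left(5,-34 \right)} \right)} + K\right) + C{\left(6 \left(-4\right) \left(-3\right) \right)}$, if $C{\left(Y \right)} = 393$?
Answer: $\frac{2638339}{5} \approx 5.2767 \cdot 10^{5}$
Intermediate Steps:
$K = 527275$ ($K = -854 + 528129 = 527275$)
$G{\left(p \right)} = - \frac{1}{5}$ ($G{\left(p \right)} = - \frac{p \frac{1}{p}}{5} = \left(- \frac{1}{5}\right) 1 = - \frac{1}{5}$)
$\left(G{\left(s{\left(5,-34 \right)} \right)} + K\right) + C{\left(6 \left(-4\right) \left(-3\right) \right)} = \left(- \frac{1}{5} + 527275\right) + 393 = \frac{2636374}{5} + 393 = \frac{2638339}{5}$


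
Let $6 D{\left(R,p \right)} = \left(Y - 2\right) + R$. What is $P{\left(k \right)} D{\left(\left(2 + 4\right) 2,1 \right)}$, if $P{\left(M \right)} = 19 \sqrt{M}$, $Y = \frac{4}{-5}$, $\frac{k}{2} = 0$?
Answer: $0$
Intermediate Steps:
$k = 0$ ($k = 2 \cdot 0 = 0$)
$Y = - \frac{4}{5}$ ($Y = 4 \left(- \frac{1}{5}\right) = - \frac{4}{5} \approx -0.8$)
$D{\left(R,p \right)} = - \frac{7}{15} + \frac{R}{6}$ ($D{\left(R,p \right)} = \frac{\left(- \frac{4}{5} - 2\right) + R}{6} = \frac{- \frac{14}{5} + R}{6} = - \frac{7}{15} + \frac{R}{6}$)
$P{\left(k \right)} D{\left(\left(2 + 4\right) 2,1 \right)} = 19 \sqrt{0} \left(- \frac{7}{15} + \frac{\left(2 + 4\right) 2}{6}\right) = 19 \cdot 0 \left(- \frac{7}{15} + \frac{6 \cdot 2}{6}\right) = 0 \left(- \frac{7}{15} + \frac{1}{6} \cdot 12\right) = 0 \left(- \frac{7}{15} + 2\right) = 0 \cdot \frac{23}{15} = 0$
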